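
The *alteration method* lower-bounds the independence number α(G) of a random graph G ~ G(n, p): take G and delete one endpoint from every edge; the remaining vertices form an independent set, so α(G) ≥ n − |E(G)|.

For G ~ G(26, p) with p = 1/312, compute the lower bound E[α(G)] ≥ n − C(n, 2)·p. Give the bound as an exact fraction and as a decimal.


E[|E(G)|] = C(26, 2)·p = 325 · (1/312) = 25/24.
E[α(G)] ≥ n − E[|E(G)|] = 26 − 25/24 = 599/24.
Numerically: ≈ 24.95833.
(This is only a lower bound; the true E[α(G)] may be larger.)

E[α(G)] ≥ 599/24 ≈ 24.95833.


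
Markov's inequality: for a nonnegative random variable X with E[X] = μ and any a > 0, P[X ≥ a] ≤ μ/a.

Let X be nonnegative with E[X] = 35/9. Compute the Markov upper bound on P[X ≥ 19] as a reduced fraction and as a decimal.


μ = E[X] = 35/9, a = 19.
Markov: P[X ≥ 19] ≤ μ/a = (35/9)/19 = 35/171.
Numerically: ≈ 0.20468.
(Since a = 19 > μ = 3.88889, the bound 35/171 is < 1 and informative.)

P[X ≥ 19] ≤ 35/171 ≈ 0.20468.


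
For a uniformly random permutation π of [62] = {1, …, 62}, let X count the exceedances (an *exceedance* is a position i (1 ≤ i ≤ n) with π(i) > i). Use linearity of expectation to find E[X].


Write X = Σ_{i=1}^{62} X_i, where X_i = 1_{π(i) > i}.
For each fixed i, π(i) is uniform over {1, …, 62} (marginal of a uniform permutation), so P[π(i) > i] = (n − i)/n. Summing: Σ_{i=1}^{62} (n − i)/n = (0 + 1 + … + 61)/62 = 62(62 − 1)/(2·62) = (62 − 1)/2.
Hence E[X] = Σ_{i=1}^{62} (62 − i)/62 = 61/2 ≈ 30.5000.

E[X] = 61/2 = 30.5000.


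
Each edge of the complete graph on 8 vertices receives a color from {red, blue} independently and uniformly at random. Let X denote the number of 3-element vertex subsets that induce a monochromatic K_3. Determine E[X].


Let X = Σ_S X_S over the C(8, 3) = 56 subsets S of size 3, where X_S = 1 if the K_3 on S is monochromatic.
For a fixed S, the K_3 on S has C(3, 2) = 3 edges. P[all 3 edges red] = (1/2)^3, and likewise for blue, so P[monochromatic] = 2·(1/2)^3 = 2^{1 − 3} = 1/4.
Summing: E[X] = C(8, 3) · 2^{1 − 3} = 56 · 1/4 = 14.
Numerically: E[X] ≈ 14.000000.

E[X] = C(8,3)·2^(1−C(3,2)) = 14 ≈ 14.000000.


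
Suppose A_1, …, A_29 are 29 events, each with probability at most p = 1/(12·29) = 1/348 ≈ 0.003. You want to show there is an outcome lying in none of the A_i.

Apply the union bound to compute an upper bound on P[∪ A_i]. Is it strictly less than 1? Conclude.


Union bound: P[∪_{i=1}^{29} A_i] ≤ Σ_i P[A_i] ≤ 29·p = 29·(1/348) = 1/12.
Numerically: 1/12 ≈ 0.083.
Is 1/12 < 1? YES.
Since P[∪ A_i] ≤ 1/12 < 1, the complement has P[∩ A_i^c] ≥ 1 − 1/12 = 11/12 > 0, so some outcome avoids every A_i.

29·p = 1/12 ≈ 0.083; existence CERTIFIED by the union bound.


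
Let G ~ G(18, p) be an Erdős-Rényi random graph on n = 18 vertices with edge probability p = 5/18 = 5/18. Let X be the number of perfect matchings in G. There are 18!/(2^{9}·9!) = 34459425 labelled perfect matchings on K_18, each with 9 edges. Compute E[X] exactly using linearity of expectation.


K_18 has 18!/(2^{9}·9!) = 34459425 labelled perfect matchings.
For each such perfect matching H, let X_H = 1 if all 9 edges of H are present in G. Then P[X_H = 1] = p^{9} = (5/18)^{9} = 1953125/198359290368.
By linearity: E[X] = Σ_H E[X_H] = 34459425 · p^{9} = 34459425 · 1953125/198359290368 = 830908203125/2448880128.
Numerically: E[X] ≈ 339.301.

E[X] = 34459425 · (5/18)^{9} = 830908203125/2448880128 ≈ 339.301.


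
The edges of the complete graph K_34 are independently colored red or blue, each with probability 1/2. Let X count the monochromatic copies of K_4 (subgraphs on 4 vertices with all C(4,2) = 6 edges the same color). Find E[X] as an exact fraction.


Let X = Σ_S X_S over the C(34, 4) = 46376 subsets S of size 4, where X_S = 1 if the K_4 on S is monochromatic.
For a fixed S, the K_4 on S has C(4, 2) = 6 edges. P[all 6 edges red] = (1/2)^6, and likewise for blue, so P[monochromatic] = 2·(1/2)^6 = 2^{1 − 6} = 1/32.
By linearity of expectation: E[X] = C(34, 4) · 2^{1 − 6} = 46376 · 1/32 = 5797/4.
Numerically: E[X] ≈ 1449.250000.

E[X] = C(34,4)·2^(1−C(4,2)) = 5797/4 ≈ 1449.250000.


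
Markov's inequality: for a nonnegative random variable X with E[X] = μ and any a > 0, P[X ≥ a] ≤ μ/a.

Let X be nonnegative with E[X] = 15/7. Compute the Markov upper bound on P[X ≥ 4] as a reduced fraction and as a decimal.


μ = E[X] = 15/7, a = 4.
Markov: P[X ≥ 4] ≤ μ/a = (15/7)/4 = 15/28.
Numerically: ≈ 0.53571.
(Since a = 4 > μ = 2.14286, the bound 15/28 is < 1 and informative.)

P[X ≥ 4] ≤ 15/28 ≈ 0.53571.


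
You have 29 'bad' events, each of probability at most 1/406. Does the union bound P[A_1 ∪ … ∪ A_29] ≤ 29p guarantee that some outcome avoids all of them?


Union bound: P[∪_{i=1}^{29} A_i] ≤ Σ_i P[A_i] ≤ 29·p = 29·(1/406) = 1/14.
Numerically: 1/14 ≈ 0.071.
Is 1/14 < 1? YES.
Since P[∪ A_i] ≤ 1/14 < 1, the complement has P[∩ A_i^c] ≥ 1 − 1/14 = 13/14 > 0, so some outcome avoids every A_i.

29·p = 1/14 ≈ 0.071; existence CERTIFIED by the union bound.


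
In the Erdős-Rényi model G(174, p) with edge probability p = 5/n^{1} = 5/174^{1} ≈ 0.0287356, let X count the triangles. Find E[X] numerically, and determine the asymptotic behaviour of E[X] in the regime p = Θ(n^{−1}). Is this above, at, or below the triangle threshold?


Number of potential triangles: C(174, 3) = 862924.
Each occurs with probability p³ ≈ (0.0287356)³ ≈ 2.37280620e-05.
By linearity: E[X] = C(174, 3)·p³ ≈ 862924 · 2.37280620e-05 ≈ 20.475514.
Here α = 1, so p = 5/n is exactly at the triangle threshold p ~ 1/n. Asymptotically E[X] → c³/6 = 5³/6 = 125/6 ≈ 20.833333, a bounded constant. In this regime the triangle count is asymptotically Poisson(c³/6).

E[X] ≈ 20.475514; in regime p = Θ(1/n^{1}) E[X] stays bounded (at the triangle threshold p ~ 1/n).


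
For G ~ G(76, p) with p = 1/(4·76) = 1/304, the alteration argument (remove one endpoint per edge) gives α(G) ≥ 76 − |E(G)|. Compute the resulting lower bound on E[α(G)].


E[|E(G)|] = C(76, 2)·p = 2850 · (1/304) = 75/8.
E[α(G)] ≥ n − E[|E(G)|] = 76 − 75/8 = 533/8.
Numerically: ≈ 66.6250.
(This is only a lower bound; the true E[α(G)] may be larger.)

E[α(G)] ≥ 533/8 ≈ 66.6250.


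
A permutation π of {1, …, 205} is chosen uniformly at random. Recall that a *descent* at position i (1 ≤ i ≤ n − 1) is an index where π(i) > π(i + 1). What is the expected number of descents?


Write X = Σ X_I over i = 1, …, 204, with X_I the indicator of one descent.
There are 204 indicators.
For each fixed i, the pair (π(i), π(i+1)) is a uniformly random ordered pair of distinct values from {1, …, 205}; by symmetry P[π(i) > π(i+1)] = 1/2.
By linearity: E[X] = 204 · (1/2) = (205 − 1) · (1/2) = 102 ≈ 102.0000.

E[X] = 102 = 102.0000.


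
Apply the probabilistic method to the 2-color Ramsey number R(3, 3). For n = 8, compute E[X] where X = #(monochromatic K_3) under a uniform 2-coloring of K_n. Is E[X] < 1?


E[X] = C(8, 3) · 2^{1 − 3} = 56 · 2^{−2} = 56/4.
As a reduced fraction: E[X] = 14 ≈ 14.000.
Is E[X] < 1? NO.
Since E[X] ≥ 1, the first-moment bound is inconclusive at n = 8; it does NOT by itself certify R(3, 3) > 8.

E[X] = 14 ≈ 14.000; E[X] ≥ 1; first-moment method inconclusive here.


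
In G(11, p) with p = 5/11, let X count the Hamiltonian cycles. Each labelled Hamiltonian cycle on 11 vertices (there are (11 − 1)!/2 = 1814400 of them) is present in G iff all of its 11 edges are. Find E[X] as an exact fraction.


K_11 has (11 − 1)!/2 = 1814400 labelled Hamiltonian cycles.
For each such Hamiltonian cycle H, let X_H = 1 if all 11 edges of H are present in G. Then P[X_H = 1] = p^{11} = (5/11)^{11} = 48828125/285311670611.
By linearity: E[X] = Σ_H E[X_H] = 1814400 · p^{11} = 1814400 · 48828125/285311670611 = 88593750000000/285311670611.
Numerically: E[X] ≈ 311.

E[X] = 1814400 · (5/11)^{11} = 88593750000000/285311670611 ≈ 311.


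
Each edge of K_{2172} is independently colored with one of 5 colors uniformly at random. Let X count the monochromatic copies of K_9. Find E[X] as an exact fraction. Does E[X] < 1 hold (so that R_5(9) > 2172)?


E[X] = C(2172, 9) · 5^{1 − 36} = 2915866900084148060642020 · 5^{−35} = 2915866900084148060642020/2910383045673370361328125.
As a reduced fraction: E[X] = 583173380016829612128404/582076609134674072265625 ≈ 1.0019.
Is E[X] < 1? NO.
Since E[X] ≥ 1, the first-moment bound is inconclusive at n = 2172; it does NOT by itself certify R_5(9) > 2172.

E[X] = 583173380016829612128404/582076609134674072265625 ≈ 1.0019; E[X] ≥ 1; first-moment method inconclusive here.


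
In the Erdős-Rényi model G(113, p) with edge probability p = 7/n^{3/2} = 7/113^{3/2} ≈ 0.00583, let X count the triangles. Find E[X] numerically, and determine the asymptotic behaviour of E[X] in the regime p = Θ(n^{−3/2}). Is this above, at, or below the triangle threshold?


Number of potential triangles: C(113, 3) = 234136.
Each occurs with probability p³ ≈ (0.00583)³ ≈ 1.97898e-07.
By linearity: E[X] = C(113, 3)·p³ ≈ 234136 · 1.97898e-07 ≈ 0.046.
Since α = 3/2 > 1, p = c/n^{3/2} = o(1/n) is below the triangle threshold p ~ 1/n. Asymptotically E[X] ~ (c³/6)·n^{3(1−α)} = (7³/6)·n^{-1.5} → 0, so by Markov's inequality G has no triangles w.h.p.

E[X] ≈ 0.046; in regime p = Θ(1/n^{3/2}) E[X] tends to 0 (below the triangle threshold p ~ 1/n).


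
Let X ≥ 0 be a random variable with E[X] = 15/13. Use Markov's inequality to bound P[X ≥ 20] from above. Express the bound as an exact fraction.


μ = E[X] = 15/13, a = 20.
Markov: P[X ≥ 20] ≤ μ/a = (15/13)/20 = 3/52.
Numerically: ≈ 0.057692.
(Since a = 20 > μ = 1.153846, the bound 3/52 is < 1 and informative.)

P[X ≥ 20] ≤ 3/52 ≈ 0.057692.


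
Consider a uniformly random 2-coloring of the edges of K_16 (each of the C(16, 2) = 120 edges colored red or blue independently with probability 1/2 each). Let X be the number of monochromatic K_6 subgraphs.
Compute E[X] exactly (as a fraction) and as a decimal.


Let X = Σ_S X_S over the C(16, 6) = 8008 subsets S of size 6, where X_S = 1 if the K_6 on S is monochromatic.
For a fixed S, the K_6 on S has C(6, 2) = 15 edges. P[all 15 edges red] = (1/2)^15, and likewise for blue, so P[monochromatic] = 2·(1/2)^15 = 2^{1 − 15} = 1/16384.
By linearity of expectation: E[X] = C(16, 6) · 2^{1 − 15} = 8008 · 1/16384 = 1001/2048.
Numerically: E[X] ≈ 0.489.

E[X] = C(16,6)·2^(1−C(6,2)) = 1001/2048 ≈ 0.489.


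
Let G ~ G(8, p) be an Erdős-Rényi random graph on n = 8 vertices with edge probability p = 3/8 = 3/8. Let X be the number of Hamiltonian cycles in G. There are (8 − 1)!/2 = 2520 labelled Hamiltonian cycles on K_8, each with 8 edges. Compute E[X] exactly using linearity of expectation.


K_8 has (8 − 1)!/2 = 2520 labelled Hamiltonian cycles.
For each such Hamiltonian cycle H, let X_H = 1 if all 8 edges of H are present in G. Then P[X_H = 1] = p^{8} = (3/8)^{8} = 6561/16777216.
By linearity of expectation: E[X] = Σ_H E[X_H] = 2520 · p^{8} = 2520 · 6561/16777216 = 2066715/2097152.
Numerically: E[X] ≈ 0.985.

E[X] = 2520 · (3/8)^{8} = 2066715/2097152 ≈ 0.985.


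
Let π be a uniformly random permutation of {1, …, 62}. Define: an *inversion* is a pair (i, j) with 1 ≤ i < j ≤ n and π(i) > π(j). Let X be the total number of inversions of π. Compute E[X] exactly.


Write X = Σ X_I over the C(62, 2) = 1891 pairs i < j, with X_I the indicator of one inversion.
There are 1891 indicators.
For each fixed pair i < j, the values π(i) and π(j) are two distinct elements of {1, …, 62} in uniformly random order; by symmetry P[π(i) > π(j)] = 1/2.
By linearity: E[X] = 1891 · (1/2) = C(62, 2) · (1/2) = 1891/2 = 1891/2 ≈ 945.5000.

E[X] = 1891/2 = 945.5000.


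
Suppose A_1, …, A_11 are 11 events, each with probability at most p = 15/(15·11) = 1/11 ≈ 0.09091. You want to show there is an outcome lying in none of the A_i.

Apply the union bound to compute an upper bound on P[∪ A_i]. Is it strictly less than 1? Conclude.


Union bound: P[∪_{i=1}^{11} A_i] ≤ Σ_i P[A_i] ≤ 11·p = 11·(1/11) = 1.
Numerically: 1 ≈ 1.00000.
Is 1 < 1? NO.
Since the bound 1 is ≥ 1, the union bound is uninformative here; it does NOT by itself certify existence.

11·p = 1 ≈ 1.00000; existence NOT certified by the union bound.


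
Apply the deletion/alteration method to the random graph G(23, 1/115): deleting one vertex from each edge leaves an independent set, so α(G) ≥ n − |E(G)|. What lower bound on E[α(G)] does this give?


E[|E(G)|] = C(23, 2)·p = 253 · (1/115) = 11/5.
E[α(G)] ≥ n − E[|E(G)|] = 23 − 11/5 = 104/5.
Numerically: ≈ 20.8000.
(This is only a lower bound; the true E[α(G)] may be larger.)

E[α(G)] ≥ 104/5 ≈ 20.8000.


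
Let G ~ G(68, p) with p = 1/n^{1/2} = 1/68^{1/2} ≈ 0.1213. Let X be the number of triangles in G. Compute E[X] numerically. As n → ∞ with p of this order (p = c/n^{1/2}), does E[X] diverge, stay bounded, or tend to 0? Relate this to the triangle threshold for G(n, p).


Number of potential triangles: C(68, 3) = 50116.
Each occurs with probability p³ ≈ (0.1213)³ ≈ 1.783350e-03.
By linearity: E[X] = C(68, 3)·p³ ≈ 50116 · 1.783350e-03 ≈ 89.3744.
Since α = 1/2 < 1, p = c/n^{1/2} ≫ 1/n is above the triangle threshold p ~ 1/n. Asymptotically E[X] ~ (c³/6)·n^{3(1−α)} = (1³/6)·n^{1.5} → ∞; triangles are abundant w.h.p.

E[X] ≈ 89.3744; in regime p = Θ(1/n^{1/2}) E[X] diverges (above the triangle threshold p ~ 1/n).


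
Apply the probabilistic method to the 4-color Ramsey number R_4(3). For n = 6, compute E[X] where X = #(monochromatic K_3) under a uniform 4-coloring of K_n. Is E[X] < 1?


E[X] = C(6, 3) · 4^{1 − 3} = 20 · 4^{−2} = 20/16.
As a reduced fraction: E[X] = 5/4 ≈ 1.250.
Is E[X] < 1? NO.
Since E[X] ≥ 1, the first-moment bound is inconclusive at n = 6; it does NOT by itself certify R_4(3) > 6.

E[X] = 5/4 ≈ 1.250; E[X] ≥ 1; first-moment method inconclusive here.


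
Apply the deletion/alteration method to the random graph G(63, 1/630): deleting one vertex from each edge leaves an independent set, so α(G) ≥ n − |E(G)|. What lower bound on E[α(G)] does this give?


E[|E(G)|] = C(63, 2)·p = 1953 · (1/630) = 31/10.
E[α(G)] ≥ n − E[|E(G)|] = 63 − 31/10 = 599/10.
Numerically: ≈ 59.9000.
(This is only a lower bound; the true E[α(G)] may be larger.)

E[α(G)] ≥ 599/10 ≈ 59.9000.


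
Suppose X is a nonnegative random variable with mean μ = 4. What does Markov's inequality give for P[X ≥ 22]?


μ = E[X] = 4, a = 22.
Markov: P[X ≥ 22] ≤ μ/a = (4)/22 = 2/11.
Numerically: ≈ 0.18182.
(Since a = 22 > μ = 4.00000, the bound 2/11 is < 1 and informative.)

P[X ≥ 22] ≤ 2/11 ≈ 0.18182.


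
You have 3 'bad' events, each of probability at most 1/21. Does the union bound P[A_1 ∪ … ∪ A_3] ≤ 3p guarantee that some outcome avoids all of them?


Union bound: P[∪_{i=1}^{3} A_i] ≤ Σ_i P[A_i] ≤ 3·p = 3·(1/21) = 1/7.
Numerically: 1/7 ≈ 0.1428571.
Is 1/7 < 1? YES.
Since P[∪ A_i] ≤ 1/7 < 1, the complement has P[∩ A_i^c] ≥ 1 − 1/7 = 6/7 > 0, so some outcome avoids every A_i.

3·p = 1/7 ≈ 0.1428571; existence CERTIFIED by the union bound.


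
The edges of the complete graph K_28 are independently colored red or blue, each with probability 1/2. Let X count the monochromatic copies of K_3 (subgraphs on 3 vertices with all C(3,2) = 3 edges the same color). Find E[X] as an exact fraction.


Let X = Σ_S X_S over the C(28, 3) = 3276 subsets S of size 3, where X_S = 1 if the K_3 on S is monochromatic.
For a fixed S, the K_3 on S has C(3, 2) = 3 edges. P[all 3 edges red] = (1/2)^3, and likewise for blue, so P[monochromatic] = 2·(1/2)^3 = 2^{1 − 3} = 1/4.
By linearity: E[X] = C(28, 3) · 2^{1 − 3} = 3276 · 1/4 = 819.
Numerically: E[X] ≈ 819.000.

E[X] = C(28,3)·2^(1−C(3,2)) = 819 ≈ 819.000.


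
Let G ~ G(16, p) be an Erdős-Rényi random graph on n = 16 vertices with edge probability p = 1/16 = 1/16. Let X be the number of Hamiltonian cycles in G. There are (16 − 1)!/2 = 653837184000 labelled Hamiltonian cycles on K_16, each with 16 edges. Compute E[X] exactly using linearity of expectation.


K_16 has (16 − 1)!/2 = 653837184000 labelled Hamiltonian cycles.
For each such Hamiltonian cycle H, let X_H = 1 if all 16 edges of H are present in G. Then P[X_H = 1] = p^{16} = (1/16)^{16} = 1/18446744073709551616.
By linearity of expectation: E[X] = Σ_H E[X_H] = 653837184000 · p^{16} = 653837184000 · 1/18446744073709551616 = 638512875/18014398509481984.
Numerically: E[X] ≈ 3.54446e-08.

E[X] = 653837184000 · (1/16)^{16} = 638512875/18014398509481984 ≈ 3.54446e-08.


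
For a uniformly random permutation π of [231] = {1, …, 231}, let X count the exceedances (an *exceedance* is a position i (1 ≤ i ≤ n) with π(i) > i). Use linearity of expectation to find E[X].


Write X = Σ_{i=1}^{231} X_i, where X_i = 1_{π(i) > i}.
For each fixed i, π(i) is uniform over {1, …, 231} (marginal of a uniform permutation), so P[π(i) > i] = (n − i)/n. Summing: Σ_{i=1}^{231} (n − i)/n = (0 + 1 + … + 230)/231 = 231(231 − 1)/(2·231) = (231 − 1)/2.
Hence E[X] = Σ_{i=1}^{231} (231 − i)/231 = 115 ≈ 115.0000.

E[X] = 115 = 115.0000.


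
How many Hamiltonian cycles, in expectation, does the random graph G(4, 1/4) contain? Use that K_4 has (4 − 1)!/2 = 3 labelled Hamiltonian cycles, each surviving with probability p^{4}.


K_4 has (4 − 1)!/2 = 3 labelled Hamiltonian cycles.
For each such Hamiltonian cycle H, let X_H = 1 if all 4 edges of H are present in G. Then P[X_H = 1] = p^{4} = (1/4)^{4} = 1/256.
Summing the indicators: E[X] = Σ_H E[X_H] = 3 · p^{4} = 3 · 1/256 = 3/256.
Numerically: E[X] ≈ 0.0117.

E[X] = 3 · (1/4)^{4} = 3/256 ≈ 0.0117.


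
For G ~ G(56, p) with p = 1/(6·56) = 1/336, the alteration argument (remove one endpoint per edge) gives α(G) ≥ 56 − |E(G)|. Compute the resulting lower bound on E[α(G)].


E[|E(G)|] = C(56, 2)·p = 1540 · (1/336) = 55/12.
E[α(G)] ≥ n − E[|E(G)|] = 56 − 55/12 = 617/12.
Numerically: ≈ 51.416667.
(This is only a lower bound; the true E[α(G)] may be larger.)

E[α(G)] ≥ 617/12 ≈ 51.416667.


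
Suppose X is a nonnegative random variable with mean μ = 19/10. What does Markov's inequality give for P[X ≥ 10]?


μ = E[X] = 19/10, a = 10.
Markov: P[X ≥ 10] ≤ μ/a = (19/10)/10 = 19/100.
Numerically: ≈ 0.1900.
(Since a = 10 > μ = 1.9000, the bound 19/100 is < 1 and informative.)

P[X ≥ 10] ≤ 19/100 ≈ 0.1900.


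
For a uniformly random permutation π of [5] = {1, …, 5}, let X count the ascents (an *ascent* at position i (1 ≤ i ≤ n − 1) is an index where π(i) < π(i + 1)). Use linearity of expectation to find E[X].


Write X = Σ X_I over i = 1, …, 4, with X_I the indicator of one ascent.
There are 4 indicators.
For each fixed i, the pair (π(i), π(i+1)) is a uniformly random ordered pair of distinct values from {1, …, 5}; by symmetry P[π(i) < π(i+1)] = 1/2.
By linearity: E[X] = 4 · (1/2) = (5 − 1) · (1/2) = 2 ≈ 2.000000.

E[X] = 2 = 2.000000.


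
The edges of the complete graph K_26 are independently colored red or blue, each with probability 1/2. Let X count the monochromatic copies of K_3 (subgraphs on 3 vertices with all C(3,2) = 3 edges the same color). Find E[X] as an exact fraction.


Let X = Σ_S X_S over the C(26, 3) = 2600 subsets S of size 3, where X_S = 1 if the K_3 on S is monochromatic.
For a fixed S, the K_3 on S has C(3, 2) = 3 edges. P[all 3 edges red] = (1/2)^3, and likewise for blue, so P[monochromatic] = 2·(1/2)^3 = 2^{1 − 3} = 1/4.
By linearity of expectation: E[X] = C(26, 3) · 2^{1 − 3} = 2600 · 1/4 = 650.
Numerically: E[X] ≈ 650.0000.

E[X] = C(26,3)·2^(1−C(3,2)) = 650 ≈ 650.0000.


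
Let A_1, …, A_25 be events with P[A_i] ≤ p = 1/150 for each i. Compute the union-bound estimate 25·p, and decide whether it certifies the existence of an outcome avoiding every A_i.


Union bound: P[∪_{i=1}^{25} A_i] ≤ Σ_i P[A_i] ≤ 25·p = 25·(1/150) = 1/6.
Numerically: 1/6 ≈ 0.1666667.
Is 1/6 < 1? YES.
Since P[∪ A_i] ≤ 1/6 < 1, the complement has P[∩ A_i^c] ≥ 1 − 1/6 = 5/6 > 0, so some outcome avoids every A_i.

25·p = 1/6 ≈ 0.1666667; existence CERTIFIED by the union bound.


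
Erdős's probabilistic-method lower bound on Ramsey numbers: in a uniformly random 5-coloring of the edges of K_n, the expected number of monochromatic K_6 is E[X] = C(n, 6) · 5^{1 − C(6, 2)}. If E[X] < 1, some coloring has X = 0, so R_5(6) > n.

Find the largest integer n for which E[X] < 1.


We need C(n, 6) · 5^{1 − 15} < 1, i.e. C(n, 6) < 5^{15 − 1} = 6103515625.
Check values of n near the boundary:
  n = 124: C(124, 6) = 4465475476; 4465475476 < 6103515625? YES
  n = 125: C(125, 6) = 4690625500; 4690625500 < 6103515625? YES
  n = 126: C(126, 6) = 4925156775; 4925156775 < 6103515625? YES
  n = 127: C(127, 6) = 5169379425; 5169379425 < 6103515625? YES
  n = 128: C(128, 6) = 5423611200; 5423611200 < 6103515625? YES
  n = 129: C(129, 6) = 5688177600; 5688177600 < 6103515625? YES
  n = 130: C(130, 6) = 5963412000; 5963412000 < 6103515625? YES
  n = 131: C(131, 6) = 6249655776; 6249655776 < 6103515625? NO
  n = 132: C(132, 6) = 6547258432; 6547258432 < 6103515625? NO
The largest n with C(n, 6) < 6103515625 is n = 130 (where E[X] = 47707296/48828125 ≈ 0.977045). Hence R_5(6) > 130, i.e. R_5(6) ≥ 131.

Largest n = 130; hence R_5(6) > 130.


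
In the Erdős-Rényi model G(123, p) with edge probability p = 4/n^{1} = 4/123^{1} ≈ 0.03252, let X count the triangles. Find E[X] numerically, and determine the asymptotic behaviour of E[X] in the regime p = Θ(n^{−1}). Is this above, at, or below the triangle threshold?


Number of potential triangles: C(123, 3) = 302621.
Each occurs with probability p³ ≈ (0.03252)³ ≈ 3.4392571e-05.
By linearity: E[X] = C(123, 3)·p³ ≈ 302621 · 3.4392571e-05 ≈ 10.40791.
Here α = 1, so p = 4/n is exactly at the triangle threshold p ~ 1/n. Asymptotically E[X] → c³/6 = 4³/6 = 32/3 ≈ 10.66667, a bounded constant. In this regime the triangle count is asymptotically Poisson(c³/6).

E[X] ≈ 10.40791; in regime p = Θ(1/n^{1}) E[X] stays bounded (at the triangle threshold p ~ 1/n).


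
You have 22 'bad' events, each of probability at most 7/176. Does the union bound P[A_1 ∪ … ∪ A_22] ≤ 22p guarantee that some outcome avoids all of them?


Union bound: P[∪_{i=1}^{22} A_i] ≤ Σ_i P[A_i] ≤ 22·p = 22·(7/176) = 7/8.
Numerically: 7/8 ≈ 0.8750000.
Is 7/8 < 1? YES.
Since P[∪ A_i] ≤ 7/8 < 1, the complement has P[∩ A_i^c] ≥ 1 − 7/8 = 1/8 > 0, so some outcome avoids every A_i.

22·p = 7/8 ≈ 0.8750000; existence CERTIFIED by the union bound.


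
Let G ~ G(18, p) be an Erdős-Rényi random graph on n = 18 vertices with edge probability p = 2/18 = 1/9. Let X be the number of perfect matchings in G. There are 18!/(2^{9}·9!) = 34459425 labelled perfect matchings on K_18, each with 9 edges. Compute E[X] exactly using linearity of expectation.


K_18 has 18!/(2^{9}·9!) = 34459425 labelled perfect matchings.
For each such perfect matching H, let X_H = 1 if all 9 edges of H are present in G. Then P[X_H = 1] = p^{9} = (1/9)^{9} = 1/387420489.
By linearity of expectation: E[X] = Σ_H E[X_H] = 34459425 · p^{9} = 34459425 · 1/387420489 = 425425/4782969.
Numerically: E[X] ≈ 0.0889458.

E[X] = 34459425 · (1/9)^{9} = 425425/4782969 ≈ 0.0889458.


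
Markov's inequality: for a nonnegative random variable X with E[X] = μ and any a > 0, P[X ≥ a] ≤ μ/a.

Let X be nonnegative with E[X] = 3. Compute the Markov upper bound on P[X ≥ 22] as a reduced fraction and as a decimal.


μ = E[X] = 3, a = 22.
Markov: P[X ≥ 22] ≤ μ/a = (3)/22 = 3/22.
Numerically: ≈ 0.1364.
(Since a = 22 > μ = 3.0000, the bound 3/22 is < 1 and informative.)

P[X ≥ 22] ≤ 3/22 ≈ 0.1364.


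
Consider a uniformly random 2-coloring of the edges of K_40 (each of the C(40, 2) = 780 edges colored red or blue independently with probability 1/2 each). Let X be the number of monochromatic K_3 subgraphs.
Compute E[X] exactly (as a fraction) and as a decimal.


Let X = Σ_S X_S over the C(40, 3) = 9880 subsets S of size 3, where X_S = 1 if the K_3 on S is monochromatic.
For a fixed S, the K_3 on S has C(3, 2) = 3 edges. P[all 3 edges red] = (1/2)^3, and likewise for blue, so P[monochromatic] = 2·(1/2)^3 = 2^{1 − 3} = 1/4.
By linearity: E[X] = C(40, 3) · 2^{1 − 3} = 9880 · 1/4 = 2470.
Numerically: E[X] ≈ 2470.000.

E[X] = C(40,3)·2^(1−C(3,2)) = 2470 ≈ 2470.000.


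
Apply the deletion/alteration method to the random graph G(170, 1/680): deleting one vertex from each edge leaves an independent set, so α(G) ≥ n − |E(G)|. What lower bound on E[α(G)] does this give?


E[|E(G)|] = C(170, 2)·p = 14365 · (1/680) = 169/8.
E[α(G)] ≥ n − E[|E(G)|] = 170 − 169/8 = 1191/8.
Numerically: ≈ 148.87500.
(This is only a lower bound; the true E[α(G)] may be larger.)

E[α(G)] ≥ 1191/8 ≈ 148.87500.


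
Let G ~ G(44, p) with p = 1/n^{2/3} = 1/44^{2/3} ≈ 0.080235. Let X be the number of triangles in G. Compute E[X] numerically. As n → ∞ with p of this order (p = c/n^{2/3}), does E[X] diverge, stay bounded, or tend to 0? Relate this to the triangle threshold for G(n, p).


Number of potential triangles: C(44, 3) = 13244.
Each occurs with probability p³ ≈ (0.080235)³ ≈ 5.1652893e-04.
By linearity: E[X] = C(44, 3)·p³ ≈ 13244 · 5.1652893e-04 ≈ 6.84091.
Since α = 2/3 < 1, p = c/n^{2/3} ≫ 1/n is above the triangle threshold p ~ 1/n. Asymptotically E[X] ~ (c³/6)·n^{3(1−α)} = (1³/6)·n^{1} → ∞; triangles are abundant w.h.p.

E[X] ≈ 6.84091; in regime p = Θ(1/n^{2/3}) E[X] diverges (above the triangle threshold p ~ 1/n).


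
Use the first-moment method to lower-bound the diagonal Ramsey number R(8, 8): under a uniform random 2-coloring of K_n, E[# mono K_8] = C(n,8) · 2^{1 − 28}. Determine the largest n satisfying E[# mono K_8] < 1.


We need C(n, 8) · 2^{1 − 28} < 1, i.e. C(n, 8) < 2^{28 − 1} = 134217728.
Check values of n near the boundary:
  n = 37: C(37, 8) = 38608020; 38608020 < 134217728? YES
  n = 38: C(38, 8) = 48903492; 48903492 < 134217728? YES
  n = 39: C(39, 8) = 61523748; 61523748 < 134217728? YES
  n = 40: C(40, 8) = 76904685; 76904685 < 134217728? YES
  n = 41: C(41, 8) = 95548245; 95548245 < 134217728? YES
  n = 42: C(42, 8) = 118030185; 118030185 < 134217728? YES
  n = 43: C(43, 8) = 145008513; 145008513 < 134217728? NO
  n = 44: C(44, 8) = 177232627; 177232627 < 134217728? NO
  n = 45: C(45, 8) = 215553195; 215553195 < 134217728? NO
The largest n with C(n, 8) < 134217728 is n = 42 (where E[X] = 118030185/134217728 ≈ 0.879). Hence R(8, 8) > 42, i.e. R(8, 8) ≥ 43.

Largest n = 42; hence R(8, 8) > 42.


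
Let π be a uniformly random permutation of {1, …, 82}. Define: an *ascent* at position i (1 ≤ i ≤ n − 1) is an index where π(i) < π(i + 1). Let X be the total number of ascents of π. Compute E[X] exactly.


Write X = Σ X_I over i = 1, …, 81, with X_I the indicator of one ascent.
There are 81 indicators.
For each fixed i, the pair (π(i), π(i+1)) is a uniformly random ordered pair of distinct values from {1, …, 82}; by symmetry P[π(i) < π(i+1)] = 1/2.
By linearity: E[X] = 81 · (1/2) = (82 − 1) · (1/2) = 81/2 ≈ 40.500.

E[X] = 81/2 = 40.500.


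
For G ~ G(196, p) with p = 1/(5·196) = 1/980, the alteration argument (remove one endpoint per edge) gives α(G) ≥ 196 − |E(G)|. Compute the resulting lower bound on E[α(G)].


E[|E(G)|] = C(196, 2)·p = 19110 · (1/980) = 39/2.
E[α(G)] ≥ n − E[|E(G)|] = 196 − 39/2 = 353/2.
Numerically: ≈ 176.500.
(This is only a lower bound; the true E[α(G)] may be larger.)

E[α(G)] ≥ 353/2 ≈ 176.500.


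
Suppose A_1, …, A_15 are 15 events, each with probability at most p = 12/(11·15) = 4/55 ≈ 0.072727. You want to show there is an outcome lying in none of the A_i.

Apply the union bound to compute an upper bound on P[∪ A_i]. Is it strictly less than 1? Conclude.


Union bound: P[∪_{i=1}^{15} A_i] ≤ Σ_i P[A_i] ≤ 15·p = 15·(4/55) = 12/11.
Numerically: 12/11 ≈ 1.090909.
Is 12/11 < 1? NO.
Since the bound 12/11 is ≥ 1, the union bound is uninformative here; it does NOT by itself certify existence.

15·p = 12/11 ≈ 1.090909; existence NOT certified by the union bound.


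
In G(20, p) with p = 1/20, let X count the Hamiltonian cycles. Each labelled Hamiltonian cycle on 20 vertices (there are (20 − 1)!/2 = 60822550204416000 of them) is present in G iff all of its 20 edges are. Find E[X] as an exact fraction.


K_20 has (20 − 1)!/2 = 60822550204416000 labelled Hamiltonian cycles.
For each such Hamiltonian cycle H, let X_H = 1 if all 20 edges of H are present in G. Then P[X_H = 1] = p^{20} = (1/20)^{20} = 1/104857600000000000000000000.
By linearity: E[X] = Σ_H E[X_H] = 60822550204416000 · p^{20} = 60822550204416000 · 1/104857600000000000000000000 = 14849255421/25600000000000000000.
Numerically: E[X] ≈ 5.80049e-10.

E[X] = 60822550204416000 · (1/20)^{20} = 14849255421/25600000000000000000 ≈ 5.80049e-10.


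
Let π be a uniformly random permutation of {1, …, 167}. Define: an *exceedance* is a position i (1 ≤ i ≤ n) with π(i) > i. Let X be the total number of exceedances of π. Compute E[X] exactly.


Write X = Σ_{i=1}^{167} X_i, where X_i = 1_{π(i) > i}.
For each fixed i, π(i) is uniform over {1, …, 167} (marginal of a uniform permutation), so P[π(i) > i] = (n − i)/n. Summing: Σ_{i=1}^{167} (n − i)/n = (0 + 1 + … + 166)/167 = 167(167 − 1)/(2·167) = (167 − 1)/2.
Hence E[X] = Σ_{i=1}^{167} (167 − i)/167 = 83 ≈ 83.00000.

E[X] = 83 = 83.00000.


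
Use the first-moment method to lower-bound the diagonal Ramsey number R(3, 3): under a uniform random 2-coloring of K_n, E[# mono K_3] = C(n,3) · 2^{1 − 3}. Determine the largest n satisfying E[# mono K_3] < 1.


We need C(n, 3) · 2^{1 − 3} < 1, i.e. C(n, 3) < 2^{3 − 1} = 4.
Check values of n near the boundary:
  n = 3: C(3, 3) = 1; 1 < 4? YES
  n = 4: C(4, 3) = 4; 4 < 4? NO
The largest n with C(n, 3) < 4 is n = 3 (where E[X] = 1/4 ≈ 0.2500). Hence R(3, 3) > 3, i.e. R(3, 3) ≥ 4.

Largest n = 3; hence R(3, 3) > 3.


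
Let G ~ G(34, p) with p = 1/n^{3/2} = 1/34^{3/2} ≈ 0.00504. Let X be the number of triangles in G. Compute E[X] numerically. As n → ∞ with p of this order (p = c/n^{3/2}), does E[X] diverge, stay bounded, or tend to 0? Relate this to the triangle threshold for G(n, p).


Number of potential triangles: C(34, 3) = 5984.
Each occurs with probability p³ ≈ (0.00504)³ ≈ 1.28335e-07.
By linearity: E[X] = C(34, 3)·p³ ≈ 5984 · 1.28335e-07 ≈ 0.001.
Since α = 3/2 > 1, p = c/n^{3/2} = o(1/n) is below the triangle threshold p ~ 1/n. Asymptotically E[X] ~ (c³/6)·n^{3(1−α)} = (1³/6)·n^{-1.5} → 0, so by Markov's inequality G has no triangles w.h.p.

E[X] ≈ 0.001; in regime p = Θ(1/n^{3/2}) E[X] tends to 0 (below the triangle threshold p ~ 1/n).


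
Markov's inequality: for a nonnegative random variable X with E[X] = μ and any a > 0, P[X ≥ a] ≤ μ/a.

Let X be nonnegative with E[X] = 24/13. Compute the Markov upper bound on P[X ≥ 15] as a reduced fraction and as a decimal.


μ = E[X] = 24/13, a = 15.
Markov: P[X ≥ 15] ≤ μ/a = (24/13)/15 = 8/65.
Numerically: ≈ 0.123077.
(Since a = 15 > μ = 1.846154, the bound 8/65 is < 1 and informative.)

P[X ≥ 15] ≤ 8/65 ≈ 0.123077.


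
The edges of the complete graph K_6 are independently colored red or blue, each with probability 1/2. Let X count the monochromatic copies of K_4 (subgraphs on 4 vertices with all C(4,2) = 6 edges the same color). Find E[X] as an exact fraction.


Let X = Σ_S X_S over the C(6, 4) = 15 subsets S of size 4, where X_S = 1 if the K_4 on S is monochromatic.
For a fixed S, the K_4 on S has C(4, 2) = 6 edges. P[all 6 edges red] = (1/2)^6, and likewise for blue, so P[monochromatic] = 2·(1/2)^6 = 2^{1 − 6} = 1/32.
By linearity of expectation: E[X] = C(6, 4) · 2^{1 − 6} = 15 · 1/32 = 15/32.
Numerically: E[X] ≈ 0.46875.

E[X] = C(6,4)·2^(1−C(4,2)) = 15/32 ≈ 0.46875.


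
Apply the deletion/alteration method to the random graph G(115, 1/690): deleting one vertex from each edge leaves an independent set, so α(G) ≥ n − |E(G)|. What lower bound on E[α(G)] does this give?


E[|E(G)|] = C(115, 2)·p = 6555 · (1/690) = 19/2.
E[α(G)] ≥ n − E[|E(G)|] = 115 − 19/2 = 211/2.
Numerically: ≈ 105.500.
(This is only a lower bound; the true E[α(G)] may be larger.)

E[α(G)] ≥ 211/2 ≈ 105.500.


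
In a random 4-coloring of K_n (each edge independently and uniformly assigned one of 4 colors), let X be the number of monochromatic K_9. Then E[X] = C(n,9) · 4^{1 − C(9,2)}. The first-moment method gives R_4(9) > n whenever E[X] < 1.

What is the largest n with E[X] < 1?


We need C(n, 9) · 4^{1 − 36} < 1, i.e. C(n, 9) < 4^{36 − 1} = 1180591620717411303424.
Check values of n near the boundary:
  n = 911: C(911, 9) = 1144686900492291197405; 1144686900492291197405 < 1180591620717411303424? YES
  n = 912: C(912, 9) = 1156095740032081475120; 1156095740032081475120 < 1180591620717411303424? YES
  n = 913: C(913, 9) = 1167605542753639808390; 1167605542753639808390 < 1180591620717411303424? YES
  n = 914: C(914, 9) = 1179217089587653905932; 1179217089587653905932 < 1180591620717411303424? YES
  n = 915: C(915, 9) = 1190931166636537885130; 1190931166636537885130 < 1180591620717411303424? NO
  n = 916: C(916, 9) = 1202748565202942340440; 1202748565202942340440 < 1180591620717411303424? NO
The largest n with C(n, 9) < 1180591620717411303424 is n = 914 (where E[X] = 294804272396913476483/295147905179352825856 ≈ 0.99884). Hence R_4(9) > 914, i.e. R_4(9) ≥ 915.

Largest n = 914; hence R_4(9) > 914.


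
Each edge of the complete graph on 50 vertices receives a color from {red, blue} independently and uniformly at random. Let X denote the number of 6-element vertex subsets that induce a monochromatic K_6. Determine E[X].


Let X = Σ_S X_S over the C(50, 6) = 15890700 subsets S of size 6, where X_S = 1 if the K_6 on S is monochromatic.
For a fixed S, the K_6 on S has C(6, 2) = 15 edges. P[all 15 edges red] = (1/2)^15, and likewise for blue, so P[monochromatic] = 2·(1/2)^15 = 2^{1 − 15} = 1/16384.
By linearity: E[X] = C(50, 6) · 2^{1 − 15} = 15890700 · 1/16384 = 3972675/4096.
Numerically: E[X] ≈ 969.891.

E[X] = C(50,6)·2^(1−C(6,2)) = 3972675/4096 ≈ 969.891.


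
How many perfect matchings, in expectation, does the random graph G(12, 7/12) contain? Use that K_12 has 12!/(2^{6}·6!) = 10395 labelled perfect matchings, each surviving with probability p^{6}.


K_12 has 12!/(2^{6}·6!) = 10395 labelled perfect matchings.
For each such perfect matching H, let X_H = 1 if all 6 edges of H are present in G. Then P[X_H = 1] = p^{6} = (7/12)^{6} = 117649/2985984.
By linearity of expectation: E[X] = Σ_H E[X_H] = 10395 · p^{6} = 10395 · 117649/2985984 = 45294865/110592.
Numerically: E[X] ≈ 409.6.

E[X] = 10395 · (7/12)^{6} = 45294865/110592 ≈ 409.6.


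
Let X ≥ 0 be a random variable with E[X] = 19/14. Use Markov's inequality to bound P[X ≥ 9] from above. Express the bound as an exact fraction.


μ = E[X] = 19/14, a = 9.
Markov: P[X ≥ 9] ≤ μ/a = (19/14)/9 = 19/126.
Numerically: ≈ 0.150794.
(Since a = 9 > μ = 1.357143, the bound 19/126 is < 1 and informative.)

P[X ≥ 9] ≤ 19/126 ≈ 0.150794.


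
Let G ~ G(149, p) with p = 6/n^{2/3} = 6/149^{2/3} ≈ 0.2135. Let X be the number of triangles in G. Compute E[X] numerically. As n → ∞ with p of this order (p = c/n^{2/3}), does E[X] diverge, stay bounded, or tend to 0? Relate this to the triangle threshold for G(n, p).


Number of potential triangles: C(149, 3) = 540274.
Each occurs with probability p³ ≈ (0.2135)³ ≈ 9.729291e-03.
By linearity: E[X] = C(149, 3)·p³ ≈ 540274 · 9.729291e-03 ≈ 5256.4832.
Since α = 2/3 < 1, p = c/n^{2/3} ≫ 1/n is above the triangle threshold p ~ 1/n. Asymptotically E[X] ~ (c³/6)·n^{3(1−α)} = (6³/6)·n^{1} → ∞; triangles are abundant w.h.p.

E[X] ≈ 5256.4832; in regime p = Θ(1/n^{2/3}) E[X] diverges (above the triangle threshold p ~ 1/n).


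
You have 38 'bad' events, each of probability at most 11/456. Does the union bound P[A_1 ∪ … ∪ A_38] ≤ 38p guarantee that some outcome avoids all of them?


Union bound: P[∪_{i=1}^{38} A_i] ≤ Σ_i P[A_i] ≤ 38·p = 38·(11/456) = 11/12.
Numerically: 11/12 ≈ 0.916667.
Is 11/12 < 1? YES.
Since P[∪ A_i] ≤ 11/12 < 1, the complement has P[∩ A_i^c] ≥ 1 − 11/12 = 1/12 > 0, so some outcome avoids every A_i.

38·p = 11/12 ≈ 0.916667; existence CERTIFIED by the union bound.


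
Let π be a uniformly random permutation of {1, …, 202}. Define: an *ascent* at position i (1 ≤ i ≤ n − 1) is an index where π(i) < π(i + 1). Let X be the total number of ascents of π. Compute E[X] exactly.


Write X = Σ X_I over i = 1, …, 201, with X_I the indicator of one ascent.
There are 201 indicators.
For each fixed i, the pair (π(i), π(i+1)) is a uniformly random ordered pair of distinct values from {1, …, 202}; by symmetry P[π(i) < π(i+1)] = 1/2.
By linearity: E[X] = 201 · (1/2) = (202 − 1) · (1/2) = 201/2 ≈ 100.50000.

E[X] = 201/2 = 100.50000.


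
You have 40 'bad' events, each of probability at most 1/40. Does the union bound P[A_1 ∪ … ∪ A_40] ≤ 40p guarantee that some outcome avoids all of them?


Union bound: P[∪_{i=1}^{40} A_i] ≤ Σ_i P[A_i] ≤ 40·p = 40·(1/40) = 1.
Numerically: 1 ≈ 1.00000.
Is 1 < 1? NO.
Since the bound 1 is ≥ 1, the union bound is uninformative here; it does NOT by itself certify existence.

40·p = 1 ≈ 1.00000; existence NOT certified by the union bound.


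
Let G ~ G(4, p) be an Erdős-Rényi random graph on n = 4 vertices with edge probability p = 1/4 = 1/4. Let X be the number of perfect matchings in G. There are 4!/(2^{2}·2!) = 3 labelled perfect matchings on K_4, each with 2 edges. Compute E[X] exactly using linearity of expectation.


K_4 has 4!/(2^{2}·2!) = 3 labelled perfect matchings.
For each such perfect matching H, let X_H = 1 if all 2 edges of H are present in G. Then P[X_H = 1] = p^{2} = (1/4)^{2} = 1/16.
By linearity of expectation: E[X] = Σ_H E[X_H] = 3 · p^{2} = 3 · 1/16 = 3/16.
Numerically: E[X] ≈ 0.1875.

E[X] = 3 · (1/4)^{2} = 3/16 ≈ 0.1875.


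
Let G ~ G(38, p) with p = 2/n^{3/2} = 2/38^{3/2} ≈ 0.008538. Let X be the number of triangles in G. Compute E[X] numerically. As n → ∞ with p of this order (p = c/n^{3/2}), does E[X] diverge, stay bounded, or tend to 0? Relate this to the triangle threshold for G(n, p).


Number of potential triangles: C(38, 3) = 8436.
Each occurs with probability p³ ≈ (0.008538)³ ≈ 6.223917e-07.
By linearity: E[X] = C(38, 3)·p³ ≈ 8436 · 6.223917e-07 ≈ 0.0053.
Since α = 3/2 > 1, p = c/n^{3/2} = o(1/n) is below the triangle threshold p ~ 1/n. Asymptotically E[X] ~ (c³/6)·n^{3(1−α)} = (2³/6)·n^{-1.5} → 0, so by Markov's inequality G has no triangles w.h.p.

E[X] ≈ 0.0053; in regime p = Θ(1/n^{3/2}) E[X] tends to 0 (below the triangle threshold p ~ 1/n).


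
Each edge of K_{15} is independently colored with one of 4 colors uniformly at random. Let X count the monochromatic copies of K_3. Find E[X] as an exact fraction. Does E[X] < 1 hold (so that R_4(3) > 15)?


E[X] = C(15, 3) · 4^{1 − 3} = 455 · 4^{−2} = 455/16.
As a reduced fraction: E[X] = 455/16 ≈ 28.4375000.
Is E[X] < 1? NO.
Since E[X] ≥ 1, the first-moment bound is inconclusive at n = 15; it does NOT by itself certify R_4(3) > 15.

E[X] = 455/16 ≈ 28.4375000; E[X] ≥ 1; first-moment method inconclusive here.


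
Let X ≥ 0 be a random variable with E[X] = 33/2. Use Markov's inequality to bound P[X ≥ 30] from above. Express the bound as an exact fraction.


μ = E[X] = 33/2, a = 30.
Markov: P[X ≥ 30] ≤ μ/a = (33/2)/30 = 11/20.
Numerically: ≈ 0.550000.
(Since a = 30 > μ = 16.500000, the bound 11/20 is < 1 and informative.)

P[X ≥ 30] ≤ 11/20 ≈ 0.550000.
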